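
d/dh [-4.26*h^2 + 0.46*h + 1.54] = 0.46 - 8.52*h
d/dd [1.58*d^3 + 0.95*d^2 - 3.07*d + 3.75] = 4.74*d^2 + 1.9*d - 3.07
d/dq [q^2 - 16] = 2*q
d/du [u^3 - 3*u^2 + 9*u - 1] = 3*u^2 - 6*u + 9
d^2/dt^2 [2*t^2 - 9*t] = 4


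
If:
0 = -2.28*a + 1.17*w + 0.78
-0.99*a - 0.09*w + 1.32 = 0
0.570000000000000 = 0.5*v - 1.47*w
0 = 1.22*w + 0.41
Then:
No Solution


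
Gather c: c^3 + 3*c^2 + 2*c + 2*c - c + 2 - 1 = c^3 + 3*c^2 + 3*c + 1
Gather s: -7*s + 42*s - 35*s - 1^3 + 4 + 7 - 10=0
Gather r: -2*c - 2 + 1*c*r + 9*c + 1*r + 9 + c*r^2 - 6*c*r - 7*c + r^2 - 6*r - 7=r^2*(c + 1) + r*(-5*c - 5)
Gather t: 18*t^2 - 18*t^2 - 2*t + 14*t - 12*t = 0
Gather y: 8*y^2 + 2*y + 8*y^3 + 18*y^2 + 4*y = 8*y^3 + 26*y^2 + 6*y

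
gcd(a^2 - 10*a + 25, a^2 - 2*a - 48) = 1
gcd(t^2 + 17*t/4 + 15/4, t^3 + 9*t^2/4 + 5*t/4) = t + 5/4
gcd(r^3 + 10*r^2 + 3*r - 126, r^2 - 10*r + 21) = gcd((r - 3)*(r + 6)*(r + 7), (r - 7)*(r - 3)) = r - 3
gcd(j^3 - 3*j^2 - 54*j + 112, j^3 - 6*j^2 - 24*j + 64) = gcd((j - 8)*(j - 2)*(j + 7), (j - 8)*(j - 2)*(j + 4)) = j^2 - 10*j + 16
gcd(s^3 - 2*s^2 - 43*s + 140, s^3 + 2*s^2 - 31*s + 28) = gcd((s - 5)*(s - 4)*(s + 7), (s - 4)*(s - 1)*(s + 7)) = s^2 + 3*s - 28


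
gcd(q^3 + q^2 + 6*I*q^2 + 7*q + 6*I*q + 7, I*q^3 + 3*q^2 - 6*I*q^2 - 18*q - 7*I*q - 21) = q + 1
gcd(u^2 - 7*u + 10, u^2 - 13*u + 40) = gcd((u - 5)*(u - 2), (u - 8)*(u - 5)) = u - 5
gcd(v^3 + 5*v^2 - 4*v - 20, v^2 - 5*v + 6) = v - 2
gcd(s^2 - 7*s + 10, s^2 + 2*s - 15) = 1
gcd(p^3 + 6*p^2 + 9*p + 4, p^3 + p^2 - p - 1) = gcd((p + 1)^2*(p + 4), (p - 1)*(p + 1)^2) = p^2 + 2*p + 1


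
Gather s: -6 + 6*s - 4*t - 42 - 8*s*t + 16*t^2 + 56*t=s*(6 - 8*t) + 16*t^2 + 52*t - 48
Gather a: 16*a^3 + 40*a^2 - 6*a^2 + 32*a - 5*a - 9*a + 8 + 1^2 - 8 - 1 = 16*a^3 + 34*a^2 + 18*a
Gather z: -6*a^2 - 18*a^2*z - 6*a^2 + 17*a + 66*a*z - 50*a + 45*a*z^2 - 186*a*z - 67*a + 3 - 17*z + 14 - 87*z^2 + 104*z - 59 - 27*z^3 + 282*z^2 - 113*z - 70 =-12*a^2 - 100*a - 27*z^3 + z^2*(45*a + 195) + z*(-18*a^2 - 120*a - 26) - 112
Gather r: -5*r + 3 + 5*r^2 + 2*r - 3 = 5*r^2 - 3*r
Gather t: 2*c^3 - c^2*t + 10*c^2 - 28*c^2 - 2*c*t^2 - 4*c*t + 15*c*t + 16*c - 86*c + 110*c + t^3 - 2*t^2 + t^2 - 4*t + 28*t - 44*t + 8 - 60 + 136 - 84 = 2*c^3 - 18*c^2 + 40*c + t^3 + t^2*(-2*c - 1) + t*(-c^2 + 11*c - 20)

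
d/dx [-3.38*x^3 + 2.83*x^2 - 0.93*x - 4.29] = -10.14*x^2 + 5.66*x - 0.93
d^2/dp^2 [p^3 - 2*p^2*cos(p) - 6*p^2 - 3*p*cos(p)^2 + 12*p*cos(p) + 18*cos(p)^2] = 2*p^2*cos(p) + 8*p*sin(p) - 12*p*cos(p) + 6*p*cos(2*p) + 6*p - 24*sin(p) + 6*sin(2*p) - 4*cos(p) - 36*cos(2*p) - 12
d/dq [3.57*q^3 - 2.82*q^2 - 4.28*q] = 10.71*q^2 - 5.64*q - 4.28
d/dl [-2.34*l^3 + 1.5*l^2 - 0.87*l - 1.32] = -7.02*l^2 + 3.0*l - 0.87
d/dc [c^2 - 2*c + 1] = 2*c - 2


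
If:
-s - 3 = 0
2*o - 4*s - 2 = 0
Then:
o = -5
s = -3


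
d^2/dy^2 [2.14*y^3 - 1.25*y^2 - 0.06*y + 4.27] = 12.84*y - 2.5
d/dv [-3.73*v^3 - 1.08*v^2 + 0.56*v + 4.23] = -11.19*v^2 - 2.16*v + 0.56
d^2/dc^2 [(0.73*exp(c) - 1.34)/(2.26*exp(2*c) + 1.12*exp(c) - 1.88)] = (3.728548*exp(4*c) - 29.224512*exp(3*c) + 8.43431999999999*exp(2*c) - 22.917376*exp(c) - 0.241392)*exp(c)/(11.543176*exp(6*c) + 17.161536*exp(5*c) - 20.302032*exp(4*c) - 27.147008*exp(3*c) + 16.888416*exp(2*c) + 11.875584*exp(c) - 6.644672)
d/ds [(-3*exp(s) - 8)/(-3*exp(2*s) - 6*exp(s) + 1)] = (-6*(exp(s) + 1)*(3*exp(s) + 8) + 9*exp(2*s) + 18*exp(s) - 3)*exp(s)/(3*exp(2*s) + 6*exp(s) - 1)^2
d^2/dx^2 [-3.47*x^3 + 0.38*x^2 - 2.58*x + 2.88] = 0.76 - 20.82*x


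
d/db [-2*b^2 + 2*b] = 2 - 4*b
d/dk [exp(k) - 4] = exp(k)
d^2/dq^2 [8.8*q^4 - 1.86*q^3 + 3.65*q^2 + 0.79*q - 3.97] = 105.6*q^2 - 11.16*q + 7.3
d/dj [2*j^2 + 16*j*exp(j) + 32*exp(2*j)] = 16*j*exp(j) + 4*j + 64*exp(2*j) + 16*exp(j)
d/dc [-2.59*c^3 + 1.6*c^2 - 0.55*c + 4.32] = -7.77*c^2 + 3.2*c - 0.55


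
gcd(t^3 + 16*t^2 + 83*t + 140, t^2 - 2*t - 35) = t + 5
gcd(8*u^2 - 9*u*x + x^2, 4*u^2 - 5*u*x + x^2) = -u + x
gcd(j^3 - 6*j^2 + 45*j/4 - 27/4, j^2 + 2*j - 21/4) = j - 3/2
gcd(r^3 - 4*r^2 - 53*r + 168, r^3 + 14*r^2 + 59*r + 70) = r + 7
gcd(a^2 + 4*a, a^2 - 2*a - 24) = a + 4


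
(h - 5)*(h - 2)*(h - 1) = h^3 - 8*h^2 + 17*h - 10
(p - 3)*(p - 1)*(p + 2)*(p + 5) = p^4 + 3*p^3 - 15*p^2 - 19*p + 30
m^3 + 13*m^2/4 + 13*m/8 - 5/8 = (m - 1/4)*(m + 1)*(m + 5/2)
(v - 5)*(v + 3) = v^2 - 2*v - 15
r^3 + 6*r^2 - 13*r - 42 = (r - 3)*(r + 2)*(r + 7)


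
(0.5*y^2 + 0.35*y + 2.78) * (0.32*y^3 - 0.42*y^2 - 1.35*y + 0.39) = 0.16*y^5 - 0.098*y^4 + 0.0675999999999999*y^3 - 1.4451*y^2 - 3.6165*y + 1.0842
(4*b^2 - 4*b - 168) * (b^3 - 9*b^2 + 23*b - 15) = 4*b^5 - 40*b^4 - 40*b^3 + 1360*b^2 - 3804*b + 2520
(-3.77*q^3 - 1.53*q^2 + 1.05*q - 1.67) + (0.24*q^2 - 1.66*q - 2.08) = -3.77*q^3 - 1.29*q^2 - 0.61*q - 3.75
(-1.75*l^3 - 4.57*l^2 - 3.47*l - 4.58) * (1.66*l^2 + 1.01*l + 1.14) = -2.905*l^5 - 9.3537*l^4 - 12.3709*l^3 - 16.3173*l^2 - 8.5816*l - 5.2212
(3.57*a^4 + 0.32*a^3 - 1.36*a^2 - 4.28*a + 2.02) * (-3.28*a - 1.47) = -11.7096*a^5 - 6.2975*a^4 + 3.9904*a^3 + 16.0376*a^2 - 0.334*a - 2.9694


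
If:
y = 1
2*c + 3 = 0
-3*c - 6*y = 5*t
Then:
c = -3/2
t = -3/10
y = 1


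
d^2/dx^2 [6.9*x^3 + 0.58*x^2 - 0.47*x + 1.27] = 41.4*x + 1.16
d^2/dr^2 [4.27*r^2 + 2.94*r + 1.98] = 8.54000000000000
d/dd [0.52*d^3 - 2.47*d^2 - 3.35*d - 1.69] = 1.56*d^2 - 4.94*d - 3.35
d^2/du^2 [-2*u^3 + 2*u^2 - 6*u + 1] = 4 - 12*u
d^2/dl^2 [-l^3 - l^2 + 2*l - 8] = -6*l - 2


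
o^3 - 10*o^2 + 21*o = o*(o - 7)*(o - 3)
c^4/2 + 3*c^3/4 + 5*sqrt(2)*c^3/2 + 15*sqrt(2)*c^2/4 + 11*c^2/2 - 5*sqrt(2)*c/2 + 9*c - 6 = (c/2 + sqrt(2))*(c - 1/2)*(c + 2)*(c + 3*sqrt(2))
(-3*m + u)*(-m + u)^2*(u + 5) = -3*m^3*u - 15*m^3 + 7*m^2*u^2 + 35*m^2*u - 5*m*u^3 - 25*m*u^2 + u^4 + 5*u^3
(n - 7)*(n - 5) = n^2 - 12*n + 35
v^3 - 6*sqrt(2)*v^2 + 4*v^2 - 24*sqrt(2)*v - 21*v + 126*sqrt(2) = (v - 3)*(v + 7)*(v - 6*sqrt(2))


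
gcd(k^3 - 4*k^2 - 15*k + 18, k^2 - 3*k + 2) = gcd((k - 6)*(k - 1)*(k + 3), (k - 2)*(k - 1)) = k - 1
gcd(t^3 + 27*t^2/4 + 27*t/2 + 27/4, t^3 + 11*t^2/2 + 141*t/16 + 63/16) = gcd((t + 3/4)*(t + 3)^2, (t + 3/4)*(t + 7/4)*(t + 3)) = t^2 + 15*t/4 + 9/4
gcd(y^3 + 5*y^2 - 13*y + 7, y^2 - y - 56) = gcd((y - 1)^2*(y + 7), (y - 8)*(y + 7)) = y + 7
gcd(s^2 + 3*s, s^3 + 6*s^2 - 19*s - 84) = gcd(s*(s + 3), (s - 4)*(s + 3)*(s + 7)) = s + 3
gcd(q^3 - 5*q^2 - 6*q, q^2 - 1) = q + 1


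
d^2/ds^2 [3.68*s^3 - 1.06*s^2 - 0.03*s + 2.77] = 22.08*s - 2.12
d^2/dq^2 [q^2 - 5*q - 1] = 2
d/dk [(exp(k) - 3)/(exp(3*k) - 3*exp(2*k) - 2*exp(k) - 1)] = ((exp(k) - 3)*(-3*exp(2*k) + 6*exp(k) + 2) + exp(3*k) - 3*exp(2*k) - 2*exp(k) - 1)*exp(k)/(-exp(3*k) + 3*exp(2*k) + 2*exp(k) + 1)^2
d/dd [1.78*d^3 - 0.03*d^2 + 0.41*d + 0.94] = 5.34*d^2 - 0.06*d + 0.41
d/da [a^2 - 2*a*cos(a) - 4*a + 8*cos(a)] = 2*a*sin(a) + 2*a - 8*sin(a) - 2*cos(a) - 4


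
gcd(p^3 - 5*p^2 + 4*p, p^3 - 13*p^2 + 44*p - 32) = p^2 - 5*p + 4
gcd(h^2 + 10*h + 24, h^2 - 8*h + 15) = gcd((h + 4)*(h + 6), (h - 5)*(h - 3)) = 1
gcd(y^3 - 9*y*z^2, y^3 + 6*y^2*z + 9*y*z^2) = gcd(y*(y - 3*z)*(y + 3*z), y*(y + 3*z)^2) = y^2 + 3*y*z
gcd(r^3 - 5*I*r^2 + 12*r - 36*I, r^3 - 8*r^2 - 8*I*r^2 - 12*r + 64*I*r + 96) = r^2 - 8*I*r - 12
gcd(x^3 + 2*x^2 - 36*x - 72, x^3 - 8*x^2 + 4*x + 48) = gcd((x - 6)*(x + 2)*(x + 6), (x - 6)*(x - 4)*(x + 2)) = x^2 - 4*x - 12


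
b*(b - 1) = b^2 - b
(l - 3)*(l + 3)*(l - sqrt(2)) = l^3 - sqrt(2)*l^2 - 9*l + 9*sqrt(2)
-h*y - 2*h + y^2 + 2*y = (-h + y)*(y + 2)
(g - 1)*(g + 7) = g^2 + 6*g - 7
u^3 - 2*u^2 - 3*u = u*(u - 3)*(u + 1)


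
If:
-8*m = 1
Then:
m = -1/8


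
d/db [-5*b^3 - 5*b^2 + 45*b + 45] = -15*b^2 - 10*b + 45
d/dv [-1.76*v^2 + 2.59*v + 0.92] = 2.59 - 3.52*v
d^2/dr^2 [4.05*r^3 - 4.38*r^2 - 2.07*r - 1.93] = 24.3*r - 8.76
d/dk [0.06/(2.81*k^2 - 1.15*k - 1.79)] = (0.069 - 0.3372*k)/(-2.81*k^2 + 1.15*k + 1.79)^2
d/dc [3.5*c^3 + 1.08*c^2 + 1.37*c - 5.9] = 10.5*c^2 + 2.16*c + 1.37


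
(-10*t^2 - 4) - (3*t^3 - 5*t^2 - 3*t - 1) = -3*t^3 - 5*t^2 + 3*t - 3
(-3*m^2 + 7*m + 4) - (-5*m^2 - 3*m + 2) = 2*m^2 + 10*m + 2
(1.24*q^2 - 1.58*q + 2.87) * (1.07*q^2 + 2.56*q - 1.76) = 1.3268*q^4 + 1.4838*q^3 - 3.1563*q^2 + 10.128*q - 5.0512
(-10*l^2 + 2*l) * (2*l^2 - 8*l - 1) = -20*l^4 + 84*l^3 - 6*l^2 - 2*l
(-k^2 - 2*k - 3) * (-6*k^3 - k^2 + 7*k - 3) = 6*k^5 + 13*k^4 + 13*k^3 - 8*k^2 - 15*k + 9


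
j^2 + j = j*(j + 1)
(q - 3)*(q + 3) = q^2 - 9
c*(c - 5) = c^2 - 5*c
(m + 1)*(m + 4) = m^2 + 5*m + 4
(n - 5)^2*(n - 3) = n^3 - 13*n^2 + 55*n - 75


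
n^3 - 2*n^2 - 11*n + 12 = (n - 4)*(n - 1)*(n + 3)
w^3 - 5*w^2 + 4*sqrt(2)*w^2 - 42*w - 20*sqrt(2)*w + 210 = (w - 5)*(w - 3*sqrt(2))*(w + 7*sqrt(2))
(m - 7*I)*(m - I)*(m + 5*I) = m^3 - 3*I*m^2 + 33*m - 35*I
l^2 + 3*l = l*(l + 3)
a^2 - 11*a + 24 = (a - 8)*(a - 3)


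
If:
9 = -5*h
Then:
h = -9/5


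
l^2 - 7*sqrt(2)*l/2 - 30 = (l - 6*sqrt(2))*(l + 5*sqrt(2)/2)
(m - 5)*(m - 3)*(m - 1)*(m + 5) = m^4 - 4*m^3 - 22*m^2 + 100*m - 75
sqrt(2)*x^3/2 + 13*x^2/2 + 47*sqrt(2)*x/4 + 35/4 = (x + 5*sqrt(2)/2)*(x + 7*sqrt(2)/2)*(sqrt(2)*x/2 + 1/2)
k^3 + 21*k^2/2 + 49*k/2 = k*(k + 7/2)*(k + 7)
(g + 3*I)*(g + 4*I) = g^2 + 7*I*g - 12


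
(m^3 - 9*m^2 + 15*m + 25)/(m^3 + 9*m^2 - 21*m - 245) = (m^2 - 4*m - 5)/(m^2 + 14*m + 49)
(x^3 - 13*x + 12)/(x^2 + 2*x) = (x^3 - 13*x + 12)/(x*(x + 2))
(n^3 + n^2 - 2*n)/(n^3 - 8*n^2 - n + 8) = n*(n + 2)/(n^2 - 7*n - 8)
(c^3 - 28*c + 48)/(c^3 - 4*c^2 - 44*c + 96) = (c - 4)/(c - 8)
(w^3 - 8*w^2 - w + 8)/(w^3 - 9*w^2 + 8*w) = (w + 1)/w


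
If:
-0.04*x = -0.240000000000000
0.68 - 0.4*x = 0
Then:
No Solution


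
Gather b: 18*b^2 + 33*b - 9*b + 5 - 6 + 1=18*b^2 + 24*b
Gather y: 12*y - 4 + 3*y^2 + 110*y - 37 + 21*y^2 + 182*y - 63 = 24*y^2 + 304*y - 104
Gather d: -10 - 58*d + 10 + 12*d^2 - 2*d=12*d^2 - 60*d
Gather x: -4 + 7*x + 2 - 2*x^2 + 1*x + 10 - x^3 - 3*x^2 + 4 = -x^3 - 5*x^2 + 8*x + 12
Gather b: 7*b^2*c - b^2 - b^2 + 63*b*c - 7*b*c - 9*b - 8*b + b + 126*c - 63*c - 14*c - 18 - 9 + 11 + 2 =b^2*(7*c - 2) + b*(56*c - 16) + 49*c - 14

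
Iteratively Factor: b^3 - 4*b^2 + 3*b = (b - 3)*(b^2 - b) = b*(b - 3)*(b - 1)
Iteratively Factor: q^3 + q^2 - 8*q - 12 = (q + 2)*(q^2 - q - 6) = (q + 2)^2*(q - 3)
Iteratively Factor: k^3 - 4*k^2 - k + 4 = (k + 1)*(k^2 - 5*k + 4) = (k - 4)*(k + 1)*(k - 1)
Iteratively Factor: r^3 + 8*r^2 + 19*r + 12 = (r + 4)*(r^2 + 4*r + 3) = (r + 1)*(r + 4)*(r + 3)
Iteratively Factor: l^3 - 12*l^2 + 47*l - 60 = (l - 3)*(l^2 - 9*l + 20) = (l - 4)*(l - 3)*(l - 5)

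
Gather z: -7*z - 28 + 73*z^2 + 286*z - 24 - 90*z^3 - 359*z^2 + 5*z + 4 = -90*z^3 - 286*z^2 + 284*z - 48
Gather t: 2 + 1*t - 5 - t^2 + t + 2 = -t^2 + 2*t - 1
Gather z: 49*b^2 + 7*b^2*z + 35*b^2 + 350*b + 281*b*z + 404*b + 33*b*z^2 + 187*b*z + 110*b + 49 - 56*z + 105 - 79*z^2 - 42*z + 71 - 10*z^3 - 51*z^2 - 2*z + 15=84*b^2 + 864*b - 10*z^3 + z^2*(33*b - 130) + z*(7*b^2 + 468*b - 100) + 240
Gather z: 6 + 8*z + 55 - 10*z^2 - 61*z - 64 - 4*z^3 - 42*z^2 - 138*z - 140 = -4*z^3 - 52*z^2 - 191*z - 143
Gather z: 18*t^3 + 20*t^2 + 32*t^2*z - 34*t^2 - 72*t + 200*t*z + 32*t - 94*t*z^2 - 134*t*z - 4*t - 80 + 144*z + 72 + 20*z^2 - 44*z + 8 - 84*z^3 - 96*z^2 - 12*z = 18*t^3 - 14*t^2 - 44*t - 84*z^3 + z^2*(-94*t - 76) + z*(32*t^2 + 66*t + 88)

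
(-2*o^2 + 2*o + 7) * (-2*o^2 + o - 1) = 4*o^4 - 6*o^3 - 10*o^2 + 5*o - 7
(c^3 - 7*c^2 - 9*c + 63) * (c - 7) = c^4 - 14*c^3 + 40*c^2 + 126*c - 441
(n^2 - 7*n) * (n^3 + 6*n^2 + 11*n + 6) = n^5 - n^4 - 31*n^3 - 71*n^2 - 42*n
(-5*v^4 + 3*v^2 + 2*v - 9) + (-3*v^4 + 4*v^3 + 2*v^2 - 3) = -8*v^4 + 4*v^3 + 5*v^2 + 2*v - 12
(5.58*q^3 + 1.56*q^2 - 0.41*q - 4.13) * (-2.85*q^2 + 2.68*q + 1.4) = -15.903*q^5 + 10.5084*q^4 + 13.1613*q^3 + 12.8557*q^2 - 11.6424*q - 5.782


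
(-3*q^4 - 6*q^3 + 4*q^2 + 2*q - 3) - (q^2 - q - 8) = -3*q^4 - 6*q^3 + 3*q^2 + 3*q + 5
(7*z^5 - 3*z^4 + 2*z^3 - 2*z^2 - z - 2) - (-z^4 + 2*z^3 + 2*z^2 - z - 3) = 7*z^5 - 2*z^4 - 4*z^2 + 1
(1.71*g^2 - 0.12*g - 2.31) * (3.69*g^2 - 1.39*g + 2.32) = 6.3099*g^4 - 2.8197*g^3 - 4.3899*g^2 + 2.9325*g - 5.3592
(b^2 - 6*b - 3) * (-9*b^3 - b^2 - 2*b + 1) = -9*b^5 + 53*b^4 + 31*b^3 + 16*b^2 - 3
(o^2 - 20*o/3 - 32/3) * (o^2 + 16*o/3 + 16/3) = o^4 - 4*o^3/3 - 368*o^2/9 - 832*o/9 - 512/9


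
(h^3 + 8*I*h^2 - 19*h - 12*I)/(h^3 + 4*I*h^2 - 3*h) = (h + 4*I)/h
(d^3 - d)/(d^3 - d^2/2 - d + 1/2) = 2*d/(2*d - 1)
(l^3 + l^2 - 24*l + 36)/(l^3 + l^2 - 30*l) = (l^2 - 5*l + 6)/(l*(l - 5))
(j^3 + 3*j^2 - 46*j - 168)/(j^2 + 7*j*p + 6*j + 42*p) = (j^2 - 3*j - 28)/(j + 7*p)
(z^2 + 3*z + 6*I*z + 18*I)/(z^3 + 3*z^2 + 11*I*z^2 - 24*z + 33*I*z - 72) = (z + 6*I)/(z^2 + 11*I*z - 24)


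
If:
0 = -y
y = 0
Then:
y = 0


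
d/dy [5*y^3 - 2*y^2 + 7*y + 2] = 15*y^2 - 4*y + 7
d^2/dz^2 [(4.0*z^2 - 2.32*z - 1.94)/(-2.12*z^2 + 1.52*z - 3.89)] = (-4.925184*z^3 + 250.238016*z^2 - 152.304192*z - 116.65464)/(9.528128*z^6 - 20.494464*z^5 + 67.143792*z^4 - 78.722624*z^3 + 123.202524*z^2 - 69.002376*z + 58.863869)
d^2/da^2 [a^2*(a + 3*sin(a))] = -3*a^2*sin(a) + 12*a*cos(a) + 6*a + 6*sin(a)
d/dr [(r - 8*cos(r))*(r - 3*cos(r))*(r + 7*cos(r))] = 4*r^2*sin(r) + 3*r^2 + 53*r*sin(2*r) - 8*r*cos(r) - 504*sin(r)*cos(r)^2 - 53*cos(r)^2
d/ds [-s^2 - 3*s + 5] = -2*s - 3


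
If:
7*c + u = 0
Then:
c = -u/7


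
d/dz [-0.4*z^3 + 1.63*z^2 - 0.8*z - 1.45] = -1.2*z^2 + 3.26*z - 0.8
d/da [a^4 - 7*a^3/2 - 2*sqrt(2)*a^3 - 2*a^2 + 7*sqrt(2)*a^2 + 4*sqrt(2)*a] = 4*a^3 - 21*a^2/2 - 6*sqrt(2)*a^2 - 4*a + 14*sqrt(2)*a + 4*sqrt(2)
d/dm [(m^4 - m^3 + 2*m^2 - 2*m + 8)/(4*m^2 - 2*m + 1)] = (8*m^5 - 10*m^4 + 8*m^3 + m^2 - 60*m + 14)/(16*m^4 - 16*m^3 + 12*m^2 - 4*m + 1)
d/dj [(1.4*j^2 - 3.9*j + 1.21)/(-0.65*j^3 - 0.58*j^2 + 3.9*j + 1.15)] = (0.91*j^4 - 5.07*j^3 + 5.5575*j^2 + 4.6236*j - 9.204)/(0.4225*j^6 + 0.754*j^5 - 4.7336*j^4 - 6.019*j^3 + 13.876*j^2 + 8.97*j + 1.3225)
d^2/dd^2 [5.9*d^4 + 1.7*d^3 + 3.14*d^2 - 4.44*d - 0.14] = 70.8*d^2 + 10.2*d + 6.28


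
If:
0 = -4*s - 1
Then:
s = -1/4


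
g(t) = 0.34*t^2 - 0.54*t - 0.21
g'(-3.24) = -2.74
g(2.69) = 0.80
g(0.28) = -0.33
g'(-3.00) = -2.58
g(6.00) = 8.79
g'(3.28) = 1.69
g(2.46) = 0.52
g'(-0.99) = -1.21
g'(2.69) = 1.29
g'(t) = 0.68*t - 0.54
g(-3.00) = 4.47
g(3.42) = 1.92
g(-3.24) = 5.11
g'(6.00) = 3.54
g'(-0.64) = -0.98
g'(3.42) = 1.79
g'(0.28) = -0.35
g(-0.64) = 0.27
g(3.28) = 1.68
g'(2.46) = 1.13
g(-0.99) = 0.66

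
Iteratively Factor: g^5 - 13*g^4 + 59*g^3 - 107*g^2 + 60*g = (g)*(g^4 - 13*g^3 + 59*g^2 - 107*g + 60) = g*(g - 3)*(g^3 - 10*g^2 + 29*g - 20) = g*(g - 3)*(g - 1)*(g^2 - 9*g + 20) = g*(g - 4)*(g - 3)*(g - 1)*(g - 5)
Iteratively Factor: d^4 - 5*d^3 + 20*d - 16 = (d - 4)*(d^3 - d^2 - 4*d + 4) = (d - 4)*(d + 2)*(d^2 - 3*d + 2) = (d - 4)*(d - 2)*(d + 2)*(d - 1)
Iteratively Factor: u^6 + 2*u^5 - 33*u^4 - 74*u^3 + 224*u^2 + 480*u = (u)*(u^5 + 2*u^4 - 33*u^3 - 74*u^2 + 224*u + 480) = u*(u + 4)*(u^4 - 2*u^3 - 25*u^2 + 26*u + 120) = u*(u + 4)^2*(u^3 - 6*u^2 - u + 30) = u*(u - 3)*(u + 4)^2*(u^2 - 3*u - 10) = u*(u - 5)*(u - 3)*(u + 4)^2*(u + 2)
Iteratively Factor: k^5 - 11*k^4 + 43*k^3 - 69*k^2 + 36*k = (k - 3)*(k^4 - 8*k^3 + 19*k^2 - 12*k) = (k - 3)^2*(k^3 - 5*k^2 + 4*k) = k*(k - 3)^2*(k^2 - 5*k + 4) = k*(k - 4)*(k - 3)^2*(k - 1)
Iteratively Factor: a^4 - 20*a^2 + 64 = (a + 2)*(a^3 - 2*a^2 - 16*a + 32) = (a - 2)*(a + 2)*(a^2 - 16) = (a - 4)*(a - 2)*(a + 2)*(a + 4)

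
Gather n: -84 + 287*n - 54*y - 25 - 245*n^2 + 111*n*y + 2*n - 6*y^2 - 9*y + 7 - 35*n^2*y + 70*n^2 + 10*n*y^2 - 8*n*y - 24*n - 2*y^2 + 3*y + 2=n^2*(-35*y - 175) + n*(10*y^2 + 103*y + 265) - 8*y^2 - 60*y - 100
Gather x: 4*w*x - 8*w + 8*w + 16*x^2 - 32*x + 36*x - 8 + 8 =16*x^2 + x*(4*w + 4)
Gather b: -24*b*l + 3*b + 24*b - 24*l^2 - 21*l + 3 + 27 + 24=b*(27 - 24*l) - 24*l^2 - 21*l + 54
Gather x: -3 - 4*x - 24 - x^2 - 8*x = -x^2 - 12*x - 27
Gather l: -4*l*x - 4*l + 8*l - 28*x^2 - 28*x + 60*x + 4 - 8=l*(4 - 4*x) - 28*x^2 + 32*x - 4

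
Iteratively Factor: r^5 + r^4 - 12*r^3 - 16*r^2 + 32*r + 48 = (r - 3)*(r^4 + 4*r^3 - 16*r - 16) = (r - 3)*(r + 2)*(r^3 + 2*r^2 - 4*r - 8) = (r - 3)*(r + 2)^2*(r^2 - 4) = (r - 3)*(r - 2)*(r + 2)^2*(r + 2)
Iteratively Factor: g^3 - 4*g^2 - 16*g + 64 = (g + 4)*(g^2 - 8*g + 16) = (g - 4)*(g + 4)*(g - 4)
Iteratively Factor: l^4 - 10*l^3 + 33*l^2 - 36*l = (l - 4)*(l^3 - 6*l^2 + 9*l) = (l - 4)*(l - 3)*(l^2 - 3*l) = l*(l - 4)*(l - 3)*(l - 3)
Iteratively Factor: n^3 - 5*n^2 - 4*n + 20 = (n - 2)*(n^2 - 3*n - 10) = (n - 2)*(n + 2)*(n - 5)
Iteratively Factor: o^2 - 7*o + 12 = (o - 4)*(o - 3)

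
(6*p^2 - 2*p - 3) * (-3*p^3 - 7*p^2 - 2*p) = -18*p^5 - 36*p^4 + 11*p^3 + 25*p^2 + 6*p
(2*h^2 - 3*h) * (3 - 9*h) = -18*h^3 + 33*h^2 - 9*h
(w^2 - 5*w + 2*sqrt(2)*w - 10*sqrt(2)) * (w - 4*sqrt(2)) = w^3 - 5*w^2 - 2*sqrt(2)*w^2 - 16*w + 10*sqrt(2)*w + 80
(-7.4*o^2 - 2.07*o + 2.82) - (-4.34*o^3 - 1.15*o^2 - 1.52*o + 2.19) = 4.34*o^3 - 6.25*o^2 - 0.55*o + 0.63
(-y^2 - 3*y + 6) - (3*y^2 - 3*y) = 6 - 4*y^2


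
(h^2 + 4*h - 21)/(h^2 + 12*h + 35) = (h - 3)/(h + 5)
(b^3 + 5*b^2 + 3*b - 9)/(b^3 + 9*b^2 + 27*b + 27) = (b - 1)/(b + 3)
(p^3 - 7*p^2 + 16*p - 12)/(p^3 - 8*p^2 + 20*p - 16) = (p - 3)/(p - 4)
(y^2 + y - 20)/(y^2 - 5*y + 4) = (y + 5)/(y - 1)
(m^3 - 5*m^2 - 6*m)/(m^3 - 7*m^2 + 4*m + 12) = m/(m - 2)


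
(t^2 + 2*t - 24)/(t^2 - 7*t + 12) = (t + 6)/(t - 3)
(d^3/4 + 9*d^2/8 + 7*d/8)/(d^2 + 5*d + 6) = d*(2*d^2 + 9*d + 7)/(8*(d^2 + 5*d + 6))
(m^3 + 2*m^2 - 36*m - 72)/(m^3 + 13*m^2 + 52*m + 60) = (m - 6)/(m + 5)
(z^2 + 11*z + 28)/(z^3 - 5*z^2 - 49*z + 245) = (z + 4)/(z^2 - 12*z + 35)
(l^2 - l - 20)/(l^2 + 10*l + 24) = (l - 5)/(l + 6)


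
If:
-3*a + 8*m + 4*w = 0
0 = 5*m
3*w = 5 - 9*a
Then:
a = 4/9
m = 0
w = 1/3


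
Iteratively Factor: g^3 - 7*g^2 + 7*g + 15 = (g - 3)*(g^2 - 4*g - 5) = (g - 5)*(g - 3)*(g + 1)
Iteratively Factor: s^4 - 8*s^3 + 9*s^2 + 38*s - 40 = (s - 1)*(s^3 - 7*s^2 + 2*s + 40) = (s - 4)*(s - 1)*(s^2 - 3*s - 10) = (s - 5)*(s - 4)*(s - 1)*(s + 2)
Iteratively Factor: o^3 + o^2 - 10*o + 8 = (o - 1)*(o^2 + 2*o - 8) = (o - 2)*(o - 1)*(o + 4)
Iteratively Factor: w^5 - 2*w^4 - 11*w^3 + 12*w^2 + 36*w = (w - 3)*(w^4 + w^3 - 8*w^2 - 12*w) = (w - 3)*(w + 2)*(w^3 - w^2 - 6*w) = w*(w - 3)*(w + 2)*(w^2 - w - 6) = w*(w - 3)*(w + 2)^2*(w - 3)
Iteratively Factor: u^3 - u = (u - 1)*(u^2 + u) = u*(u - 1)*(u + 1)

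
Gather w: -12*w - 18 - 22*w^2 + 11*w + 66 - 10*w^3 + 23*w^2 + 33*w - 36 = -10*w^3 + w^2 + 32*w + 12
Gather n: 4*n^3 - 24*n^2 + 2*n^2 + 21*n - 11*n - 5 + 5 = 4*n^3 - 22*n^2 + 10*n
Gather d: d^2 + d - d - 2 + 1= d^2 - 1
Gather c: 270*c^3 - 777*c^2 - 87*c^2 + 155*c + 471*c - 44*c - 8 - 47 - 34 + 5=270*c^3 - 864*c^2 + 582*c - 84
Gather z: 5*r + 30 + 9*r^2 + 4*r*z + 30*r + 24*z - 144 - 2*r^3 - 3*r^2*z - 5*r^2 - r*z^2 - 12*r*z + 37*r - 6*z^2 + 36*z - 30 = -2*r^3 + 4*r^2 + 72*r + z^2*(-r - 6) + z*(-3*r^2 - 8*r + 60) - 144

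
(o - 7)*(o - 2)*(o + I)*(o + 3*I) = o^4 - 9*o^3 + 4*I*o^3 + 11*o^2 - 36*I*o^2 + 27*o + 56*I*o - 42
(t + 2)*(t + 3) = t^2 + 5*t + 6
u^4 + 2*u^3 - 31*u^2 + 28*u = u*(u - 4)*(u - 1)*(u + 7)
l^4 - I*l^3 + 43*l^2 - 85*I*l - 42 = (l - 6*I)*(l - I)^2*(l + 7*I)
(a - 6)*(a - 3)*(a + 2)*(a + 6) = a^4 - a^3 - 42*a^2 + 36*a + 216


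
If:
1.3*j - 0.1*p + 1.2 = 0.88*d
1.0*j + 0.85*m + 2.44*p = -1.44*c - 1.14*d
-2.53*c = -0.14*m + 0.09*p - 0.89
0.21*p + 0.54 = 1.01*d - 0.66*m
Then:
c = 0.337273841870973 - 0.109898990169025*p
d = 0.363365354711109 - 0.669797268629691*p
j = -0.376478151072407*p - 0.677106529118634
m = -1.34317460805453*p - 0.262122714760273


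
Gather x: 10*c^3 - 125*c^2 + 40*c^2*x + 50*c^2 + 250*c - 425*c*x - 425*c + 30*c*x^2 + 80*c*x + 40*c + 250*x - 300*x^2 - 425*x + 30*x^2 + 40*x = 10*c^3 - 75*c^2 - 135*c + x^2*(30*c - 270) + x*(40*c^2 - 345*c - 135)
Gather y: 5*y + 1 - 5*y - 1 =0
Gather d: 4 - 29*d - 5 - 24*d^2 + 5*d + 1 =-24*d^2 - 24*d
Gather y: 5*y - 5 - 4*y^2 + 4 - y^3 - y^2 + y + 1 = -y^3 - 5*y^2 + 6*y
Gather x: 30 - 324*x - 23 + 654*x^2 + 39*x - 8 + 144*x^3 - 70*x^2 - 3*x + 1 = 144*x^3 + 584*x^2 - 288*x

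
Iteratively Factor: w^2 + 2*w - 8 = (w + 4)*(w - 2)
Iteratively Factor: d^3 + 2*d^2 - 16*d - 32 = (d - 4)*(d^2 + 6*d + 8) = (d - 4)*(d + 2)*(d + 4)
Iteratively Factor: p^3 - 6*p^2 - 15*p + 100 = (p - 5)*(p^2 - p - 20) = (p - 5)^2*(p + 4)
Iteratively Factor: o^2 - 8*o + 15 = (o - 5)*(o - 3)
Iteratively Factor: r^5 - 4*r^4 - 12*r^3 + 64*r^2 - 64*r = (r)*(r^4 - 4*r^3 - 12*r^2 + 64*r - 64) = r*(r + 4)*(r^3 - 8*r^2 + 20*r - 16) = r*(r - 2)*(r + 4)*(r^2 - 6*r + 8) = r*(r - 2)^2*(r + 4)*(r - 4)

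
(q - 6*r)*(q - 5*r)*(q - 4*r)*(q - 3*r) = q^4 - 18*q^3*r + 119*q^2*r^2 - 342*q*r^3 + 360*r^4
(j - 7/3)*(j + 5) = j^2 + 8*j/3 - 35/3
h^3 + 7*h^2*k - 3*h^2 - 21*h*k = h*(h - 3)*(h + 7*k)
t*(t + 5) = t^2 + 5*t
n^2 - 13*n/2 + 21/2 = (n - 7/2)*(n - 3)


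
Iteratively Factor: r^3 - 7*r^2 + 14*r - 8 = (r - 4)*(r^2 - 3*r + 2) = (r - 4)*(r - 1)*(r - 2)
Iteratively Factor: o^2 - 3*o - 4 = (o + 1)*(o - 4)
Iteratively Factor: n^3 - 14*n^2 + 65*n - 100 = (n - 4)*(n^2 - 10*n + 25) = (n - 5)*(n - 4)*(n - 5)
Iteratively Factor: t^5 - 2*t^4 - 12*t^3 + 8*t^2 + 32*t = (t + 2)*(t^4 - 4*t^3 - 4*t^2 + 16*t) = (t + 2)^2*(t^3 - 6*t^2 + 8*t) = t*(t + 2)^2*(t^2 - 6*t + 8) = t*(t - 2)*(t + 2)^2*(t - 4)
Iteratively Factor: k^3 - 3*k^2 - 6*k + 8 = (k - 1)*(k^2 - 2*k - 8) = (k - 4)*(k - 1)*(k + 2)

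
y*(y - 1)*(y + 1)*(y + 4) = y^4 + 4*y^3 - y^2 - 4*y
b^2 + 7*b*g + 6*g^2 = (b + g)*(b + 6*g)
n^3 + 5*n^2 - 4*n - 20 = (n - 2)*(n + 2)*(n + 5)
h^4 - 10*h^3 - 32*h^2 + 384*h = h*(h - 8)^2*(h + 6)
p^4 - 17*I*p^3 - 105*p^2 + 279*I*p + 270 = (p - 6*I)*(p - 5*I)*(p - 3*I)^2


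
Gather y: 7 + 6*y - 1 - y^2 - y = -y^2 + 5*y + 6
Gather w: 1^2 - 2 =-1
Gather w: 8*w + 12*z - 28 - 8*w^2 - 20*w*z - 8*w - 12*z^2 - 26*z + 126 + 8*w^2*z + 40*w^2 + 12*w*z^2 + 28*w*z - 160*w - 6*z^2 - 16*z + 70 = w^2*(8*z + 32) + w*(12*z^2 + 8*z - 160) - 18*z^2 - 30*z + 168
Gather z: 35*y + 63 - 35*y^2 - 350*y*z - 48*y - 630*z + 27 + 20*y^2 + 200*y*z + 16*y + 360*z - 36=-15*y^2 + 3*y + z*(-150*y - 270) + 54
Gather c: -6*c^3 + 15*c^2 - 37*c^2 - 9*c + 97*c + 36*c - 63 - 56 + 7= -6*c^3 - 22*c^2 + 124*c - 112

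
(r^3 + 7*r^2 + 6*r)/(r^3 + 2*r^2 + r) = (r + 6)/(r + 1)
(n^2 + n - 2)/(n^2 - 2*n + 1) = (n + 2)/(n - 1)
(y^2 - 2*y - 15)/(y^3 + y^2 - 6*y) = (y - 5)/(y*(y - 2))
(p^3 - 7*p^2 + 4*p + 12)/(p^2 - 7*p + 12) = (p^3 - 7*p^2 + 4*p + 12)/(p^2 - 7*p + 12)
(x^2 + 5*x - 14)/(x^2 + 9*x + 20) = (x^2 + 5*x - 14)/(x^2 + 9*x + 20)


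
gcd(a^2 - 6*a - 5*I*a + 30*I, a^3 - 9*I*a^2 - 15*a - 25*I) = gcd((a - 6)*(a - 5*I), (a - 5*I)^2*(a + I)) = a - 5*I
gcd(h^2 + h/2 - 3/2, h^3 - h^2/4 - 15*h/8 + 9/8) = h^2 + h/2 - 3/2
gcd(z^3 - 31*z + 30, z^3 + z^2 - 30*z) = z^2 + z - 30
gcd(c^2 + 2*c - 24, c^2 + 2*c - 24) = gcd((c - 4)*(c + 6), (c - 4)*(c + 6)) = c^2 + 2*c - 24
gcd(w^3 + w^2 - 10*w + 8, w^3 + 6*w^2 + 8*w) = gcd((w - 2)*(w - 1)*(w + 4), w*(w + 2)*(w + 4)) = w + 4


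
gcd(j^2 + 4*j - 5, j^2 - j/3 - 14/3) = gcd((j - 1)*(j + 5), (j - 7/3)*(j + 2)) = 1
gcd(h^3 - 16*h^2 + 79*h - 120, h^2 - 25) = h - 5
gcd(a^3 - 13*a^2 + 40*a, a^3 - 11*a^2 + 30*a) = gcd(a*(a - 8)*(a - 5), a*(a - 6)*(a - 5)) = a^2 - 5*a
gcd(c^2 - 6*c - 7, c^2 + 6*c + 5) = c + 1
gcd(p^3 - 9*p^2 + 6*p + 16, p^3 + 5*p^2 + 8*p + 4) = p + 1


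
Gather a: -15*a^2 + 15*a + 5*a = -15*a^2 + 20*a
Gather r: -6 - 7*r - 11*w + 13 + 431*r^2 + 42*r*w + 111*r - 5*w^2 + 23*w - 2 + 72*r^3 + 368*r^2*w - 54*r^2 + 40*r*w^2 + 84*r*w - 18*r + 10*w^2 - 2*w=72*r^3 + r^2*(368*w + 377) + r*(40*w^2 + 126*w + 86) + 5*w^2 + 10*w + 5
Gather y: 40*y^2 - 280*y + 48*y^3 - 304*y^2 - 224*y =48*y^3 - 264*y^2 - 504*y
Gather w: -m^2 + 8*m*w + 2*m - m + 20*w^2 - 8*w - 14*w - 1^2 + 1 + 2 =-m^2 + m + 20*w^2 + w*(8*m - 22) + 2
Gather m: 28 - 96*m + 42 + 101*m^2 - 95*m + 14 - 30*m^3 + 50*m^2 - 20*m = -30*m^3 + 151*m^2 - 211*m + 84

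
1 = 1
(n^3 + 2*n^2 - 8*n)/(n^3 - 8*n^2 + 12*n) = (n + 4)/(n - 6)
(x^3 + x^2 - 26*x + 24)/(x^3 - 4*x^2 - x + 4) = (x + 6)/(x + 1)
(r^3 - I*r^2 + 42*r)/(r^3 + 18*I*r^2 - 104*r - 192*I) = r*(r - 7*I)/(r^2 + 12*I*r - 32)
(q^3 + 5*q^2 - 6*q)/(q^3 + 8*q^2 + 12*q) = (q - 1)/(q + 2)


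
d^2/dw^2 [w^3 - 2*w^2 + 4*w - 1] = 6*w - 4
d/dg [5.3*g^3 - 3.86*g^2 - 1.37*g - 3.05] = 15.9*g^2 - 7.72*g - 1.37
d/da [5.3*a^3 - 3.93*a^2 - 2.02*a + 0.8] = 15.9*a^2 - 7.86*a - 2.02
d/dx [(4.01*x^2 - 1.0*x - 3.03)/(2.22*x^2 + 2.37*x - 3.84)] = (11.7237*x^2 - 17.3436*x + 11.0211)/(4.9284*x^4 + 10.5228*x^3 - 11.4327*x^2 - 18.2016*x + 14.7456)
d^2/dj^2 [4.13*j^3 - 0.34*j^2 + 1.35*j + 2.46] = 24.78*j - 0.68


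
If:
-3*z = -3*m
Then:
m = z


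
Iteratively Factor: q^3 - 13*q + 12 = (q - 1)*(q^2 + q - 12) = (q - 3)*(q - 1)*(q + 4)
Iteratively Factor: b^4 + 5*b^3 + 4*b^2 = (b + 1)*(b^3 + 4*b^2) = (b + 1)*(b + 4)*(b^2) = b*(b + 1)*(b + 4)*(b)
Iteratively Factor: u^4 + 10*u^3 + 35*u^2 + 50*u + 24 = (u + 2)*(u^3 + 8*u^2 + 19*u + 12) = (u + 1)*(u + 2)*(u^2 + 7*u + 12) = (u + 1)*(u + 2)*(u + 4)*(u + 3)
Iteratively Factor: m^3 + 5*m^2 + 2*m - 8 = (m - 1)*(m^2 + 6*m + 8) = (m - 1)*(m + 4)*(m + 2)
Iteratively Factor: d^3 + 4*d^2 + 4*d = (d)*(d^2 + 4*d + 4) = d*(d + 2)*(d + 2)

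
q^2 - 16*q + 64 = (q - 8)^2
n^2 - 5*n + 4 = (n - 4)*(n - 1)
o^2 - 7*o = o*(o - 7)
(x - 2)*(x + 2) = x^2 - 4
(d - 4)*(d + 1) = d^2 - 3*d - 4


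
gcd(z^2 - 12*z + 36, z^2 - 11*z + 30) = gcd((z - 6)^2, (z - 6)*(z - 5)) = z - 6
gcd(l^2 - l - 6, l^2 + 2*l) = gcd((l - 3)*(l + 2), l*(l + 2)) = l + 2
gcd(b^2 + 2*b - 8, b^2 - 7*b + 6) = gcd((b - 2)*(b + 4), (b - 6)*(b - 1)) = 1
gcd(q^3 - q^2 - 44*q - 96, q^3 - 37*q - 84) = q^2 + 7*q + 12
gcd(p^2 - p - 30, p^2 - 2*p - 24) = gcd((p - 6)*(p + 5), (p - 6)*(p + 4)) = p - 6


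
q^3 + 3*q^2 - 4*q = q*(q - 1)*(q + 4)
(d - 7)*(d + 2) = d^2 - 5*d - 14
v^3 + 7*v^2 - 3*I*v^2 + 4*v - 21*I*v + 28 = (v + 7)*(v - 4*I)*(v + I)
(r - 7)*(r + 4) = r^2 - 3*r - 28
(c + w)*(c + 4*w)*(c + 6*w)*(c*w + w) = c^4*w + 11*c^3*w^2 + c^3*w + 34*c^2*w^3 + 11*c^2*w^2 + 24*c*w^4 + 34*c*w^3 + 24*w^4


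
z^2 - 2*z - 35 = (z - 7)*(z + 5)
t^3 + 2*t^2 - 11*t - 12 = (t - 3)*(t + 1)*(t + 4)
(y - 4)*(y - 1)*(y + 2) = y^3 - 3*y^2 - 6*y + 8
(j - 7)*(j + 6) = j^2 - j - 42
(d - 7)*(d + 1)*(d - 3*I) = d^3 - 6*d^2 - 3*I*d^2 - 7*d + 18*I*d + 21*I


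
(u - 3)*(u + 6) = u^2 + 3*u - 18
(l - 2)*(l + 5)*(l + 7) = l^3 + 10*l^2 + 11*l - 70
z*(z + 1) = z^2 + z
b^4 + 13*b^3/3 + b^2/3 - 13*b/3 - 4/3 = (b - 1)*(b + 1/3)*(b + 1)*(b + 4)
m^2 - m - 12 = (m - 4)*(m + 3)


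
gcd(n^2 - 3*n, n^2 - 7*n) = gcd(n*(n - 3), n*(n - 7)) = n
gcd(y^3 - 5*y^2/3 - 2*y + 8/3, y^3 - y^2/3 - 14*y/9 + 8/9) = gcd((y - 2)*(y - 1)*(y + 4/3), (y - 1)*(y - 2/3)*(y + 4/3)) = y^2 + y/3 - 4/3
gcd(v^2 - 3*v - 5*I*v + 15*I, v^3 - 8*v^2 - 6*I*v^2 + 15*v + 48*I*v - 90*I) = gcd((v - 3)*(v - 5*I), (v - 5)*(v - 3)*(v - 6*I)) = v - 3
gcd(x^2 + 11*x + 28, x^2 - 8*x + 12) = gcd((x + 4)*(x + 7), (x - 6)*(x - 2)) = 1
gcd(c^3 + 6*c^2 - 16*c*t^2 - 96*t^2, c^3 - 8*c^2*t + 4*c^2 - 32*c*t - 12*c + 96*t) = c + 6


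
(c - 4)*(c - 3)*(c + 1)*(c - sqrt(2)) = c^4 - 6*c^3 - sqrt(2)*c^3 + 5*c^2 + 6*sqrt(2)*c^2 - 5*sqrt(2)*c + 12*c - 12*sqrt(2)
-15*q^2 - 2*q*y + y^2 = (-5*q + y)*(3*q + y)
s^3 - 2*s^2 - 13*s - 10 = (s - 5)*(s + 1)*(s + 2)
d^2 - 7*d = d*(d - 7)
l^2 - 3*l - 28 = (l - 7)*(l + 4)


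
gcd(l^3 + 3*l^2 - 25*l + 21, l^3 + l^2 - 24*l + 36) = l - 3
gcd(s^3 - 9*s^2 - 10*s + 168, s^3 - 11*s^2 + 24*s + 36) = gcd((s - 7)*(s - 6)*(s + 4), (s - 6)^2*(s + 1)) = s - 6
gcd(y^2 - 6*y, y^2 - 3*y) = y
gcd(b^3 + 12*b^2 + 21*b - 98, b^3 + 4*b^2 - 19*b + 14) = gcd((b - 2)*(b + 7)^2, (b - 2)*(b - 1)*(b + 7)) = b^2 + 5*b - 14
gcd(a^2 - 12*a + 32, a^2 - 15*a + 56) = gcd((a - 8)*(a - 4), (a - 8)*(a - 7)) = a - 8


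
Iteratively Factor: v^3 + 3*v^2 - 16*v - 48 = (v - 4)*(v^2 + 7*v + 12) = (v - 4)*(v + 4)*(v + 3)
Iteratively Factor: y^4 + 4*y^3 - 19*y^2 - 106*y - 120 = (y + 3)*(y^3 + y^2 - 22*y - 40) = (y - 5)*(y + 3)*(y^2 + 6*y + 8) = (y - 5)*(y + 2)*(y + 3)*(y + 4)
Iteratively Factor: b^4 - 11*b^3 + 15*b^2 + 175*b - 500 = (b - 5)*(b^3 - 6*b^2 - 15*b + 100) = (b - 5)^2*(b^2 - b - 20) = (b - 5)^2*(b + 4)*(b - 5)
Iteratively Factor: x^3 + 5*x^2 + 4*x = (x)*(x^2 + 5*x + 4) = x*(x + 1)*(x + 4)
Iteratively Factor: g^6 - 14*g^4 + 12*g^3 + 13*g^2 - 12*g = (g + 1)*(g^5 - g^4 - 13*g^3 + 25*g^2 - 12*g) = g*(g + 1)*(g^4 - g^3 - 13*g^2 + 25*g - 12) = g*(g + 1)*(g + 4)*(g^3 - 5*g^2 + 7*g - 3) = g*(g - 3)*(g + 1)*(g + 4)*(g^2 - 2*g + 1) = g*(g - 3)*(g - 1)*(g + 1)*(g + 4)*(g - 1)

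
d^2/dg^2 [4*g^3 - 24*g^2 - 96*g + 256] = 24*g - 48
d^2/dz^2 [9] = 0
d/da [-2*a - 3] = -2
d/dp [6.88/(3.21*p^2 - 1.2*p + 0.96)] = (8.256 - 44.1696*p)/(3.21*p^2 - 1.2*p + 0.96)^2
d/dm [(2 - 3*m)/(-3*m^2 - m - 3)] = (9*m^2 + 3*m - (3*m - 2)*(6*m + 1) + 9)/(3*m^2 + m + 3)^2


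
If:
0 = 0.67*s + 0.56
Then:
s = -0.84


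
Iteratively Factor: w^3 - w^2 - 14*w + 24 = (w - 3)*(w^2 + 2*w - 8) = (w - 3)*(w - 2)*(w + 4)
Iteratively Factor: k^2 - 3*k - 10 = (k - 5)*(k + 2)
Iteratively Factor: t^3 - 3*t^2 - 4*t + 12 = (t - 3)*(t^2 - 4) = (t - 3)*(t - 2)*(t + 2)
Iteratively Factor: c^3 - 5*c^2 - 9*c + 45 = (c - 3)*(c^2 - 2*c - 15) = (c - 3)*(c + 3)*(c - 5)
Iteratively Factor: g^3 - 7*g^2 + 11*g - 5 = (g - 5)*(g^2 - 2*g + 1) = (g - 5)*(g - 1)*(g - 1)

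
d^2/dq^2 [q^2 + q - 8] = 2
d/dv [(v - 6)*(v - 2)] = 2*v - 8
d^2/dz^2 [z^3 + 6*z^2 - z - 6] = 6*z + 12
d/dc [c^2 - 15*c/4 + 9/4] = 2*c - 15/4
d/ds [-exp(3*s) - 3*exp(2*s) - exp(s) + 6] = (-3*exp(2*s) - 6*exp(s) - 1)*exp(s)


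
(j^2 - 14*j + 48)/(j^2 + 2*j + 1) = (j^2 - 14*j + 48)/(j^2 + 2*j + 1)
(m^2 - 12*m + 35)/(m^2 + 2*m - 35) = (m - 7)/(m + 7)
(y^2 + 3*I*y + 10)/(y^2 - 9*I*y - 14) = (y + 5*I)/(y - 7*I)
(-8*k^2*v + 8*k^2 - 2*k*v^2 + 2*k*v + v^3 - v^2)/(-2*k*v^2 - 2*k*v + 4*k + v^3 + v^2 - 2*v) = (-8*k^2 - 2*k*v + v^2)/(-2*k*v - 4*k + v^2 + 2*v)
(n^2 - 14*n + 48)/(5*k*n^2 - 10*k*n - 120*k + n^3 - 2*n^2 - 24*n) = (n - 8)/(5*k*n + 20*k + n^2 + 4*n)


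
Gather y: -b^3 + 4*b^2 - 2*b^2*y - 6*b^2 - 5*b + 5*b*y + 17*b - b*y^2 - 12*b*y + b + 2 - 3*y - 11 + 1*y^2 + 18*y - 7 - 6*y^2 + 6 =-b^3 - 2*b^2 + 13*b + y^2*(-b - 5) + y*(-2*b^2 - 7*b + 15) - 10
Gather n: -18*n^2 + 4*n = -18*n^2 + 4*n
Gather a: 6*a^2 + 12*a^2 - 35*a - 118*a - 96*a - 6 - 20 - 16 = 18*a^2 - 249*a - 42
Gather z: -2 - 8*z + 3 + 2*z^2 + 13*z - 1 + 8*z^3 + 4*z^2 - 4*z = 8*z^3 + 6*z^2 + z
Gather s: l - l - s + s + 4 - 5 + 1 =0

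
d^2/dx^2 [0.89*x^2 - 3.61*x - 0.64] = 1.78000000000000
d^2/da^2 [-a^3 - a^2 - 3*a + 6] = -6*a - 2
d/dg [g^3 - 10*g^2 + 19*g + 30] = 3*g^2 - 20*g + 19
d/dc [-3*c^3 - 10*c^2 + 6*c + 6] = -9*c^2 - 20*c + 6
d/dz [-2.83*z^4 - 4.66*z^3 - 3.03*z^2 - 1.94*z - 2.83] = -11.32*z^3 - 13.98*z^2 - 6.06*z - 1.94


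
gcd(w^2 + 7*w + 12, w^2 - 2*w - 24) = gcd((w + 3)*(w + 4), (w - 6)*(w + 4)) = w + 4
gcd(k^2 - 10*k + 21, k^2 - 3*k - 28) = k - 7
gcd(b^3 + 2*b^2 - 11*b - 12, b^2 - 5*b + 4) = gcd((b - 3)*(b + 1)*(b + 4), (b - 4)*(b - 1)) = 1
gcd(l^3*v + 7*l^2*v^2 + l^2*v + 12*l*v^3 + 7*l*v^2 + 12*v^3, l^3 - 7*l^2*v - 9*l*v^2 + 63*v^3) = l + 3*v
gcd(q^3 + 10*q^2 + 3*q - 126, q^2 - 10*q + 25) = 1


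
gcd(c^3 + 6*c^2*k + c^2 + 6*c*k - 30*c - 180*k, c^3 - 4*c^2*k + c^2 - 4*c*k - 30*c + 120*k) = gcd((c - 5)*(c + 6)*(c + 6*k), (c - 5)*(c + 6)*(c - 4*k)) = c^2 + c - 30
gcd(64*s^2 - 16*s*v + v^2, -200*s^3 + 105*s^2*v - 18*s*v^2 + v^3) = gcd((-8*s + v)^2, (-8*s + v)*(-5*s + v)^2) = 8*s - v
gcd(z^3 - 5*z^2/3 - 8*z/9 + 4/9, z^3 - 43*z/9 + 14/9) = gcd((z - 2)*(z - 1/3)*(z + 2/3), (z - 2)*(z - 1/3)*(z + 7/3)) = z^2 - 7*z/3 + 2/3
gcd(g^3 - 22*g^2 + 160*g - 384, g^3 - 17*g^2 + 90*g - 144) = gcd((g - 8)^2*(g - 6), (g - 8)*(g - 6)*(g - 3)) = g^2 - 14*g + 48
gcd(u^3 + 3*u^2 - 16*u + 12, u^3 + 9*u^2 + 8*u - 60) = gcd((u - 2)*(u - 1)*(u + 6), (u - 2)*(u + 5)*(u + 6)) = u^2 + 4*u - 12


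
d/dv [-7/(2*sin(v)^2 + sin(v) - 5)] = 7*(4*sin(v) + 1)*cos(v)/(sin(v) - cos(2*v) - 4)^2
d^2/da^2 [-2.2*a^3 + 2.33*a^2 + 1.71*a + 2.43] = 4.66 - 13.2*a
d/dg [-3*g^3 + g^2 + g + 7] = -9*g^2 + 2*g + 1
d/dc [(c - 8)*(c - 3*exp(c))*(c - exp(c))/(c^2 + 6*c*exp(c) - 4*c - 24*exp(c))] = (-2*(c - 8)*(c - 3*exp(c))*(c - exp(c))*(3*c*exp(c) + c - 9*exp(c) - 2) + ((1 - exp(c))*(c - 8)*(c - 3*exp(c)) - (c - 8)*(c - exp(c))*(3*exp(c) - 1) + (c - 3*exp(c))*(c - exp(c)))*(c^2 + 6*c*exp(c) - 4*c - 24*exp(c)))/(c^2 + 6*c*exp(c) - 4*c - 24*exp(c))^2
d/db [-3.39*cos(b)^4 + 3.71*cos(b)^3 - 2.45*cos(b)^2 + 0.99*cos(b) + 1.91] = (13.56*cos(b)^3 - 11.13*cos(b)^2 + 4.9*cos(b) - 0.99)*sin(b)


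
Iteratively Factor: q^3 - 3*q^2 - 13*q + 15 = (q + 3)*(q^2 - 6*q + 5) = (q - 5)*(q + 3)*(q - 1)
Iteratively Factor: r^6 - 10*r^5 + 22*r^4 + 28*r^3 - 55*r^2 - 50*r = (r + 1)*(r^5 - 11*r^4 + 33*r^3 - 5*r^2 - 50*r) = (r - 2)*(r + 1)*(r^4 - 9*r^3 + 15*r^2 + 25*r) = (r - 5)*(r - 2)*(r + 1)*(r^3 - 4*r^2 - 5*r) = r*(r - 5)*(r - 2)*(r + 1)*(r^2 - 4*r - 5) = r*(r - 5)^2*(r - 2)*(r + 1)*(r + 1)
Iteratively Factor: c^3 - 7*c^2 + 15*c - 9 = (c - 1)*(c^2 - 6*c + 9) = (c - 3)*(c - 1)*(c - 3)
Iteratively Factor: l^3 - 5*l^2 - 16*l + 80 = (l - 5)*(l^2 - 16) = (l - 5)*(l + 4)*(l - 4)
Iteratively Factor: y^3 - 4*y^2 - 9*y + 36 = (y + 3)*(y^2 - 7*y + 12) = (y - 4)*(y + 3)*(y - 3)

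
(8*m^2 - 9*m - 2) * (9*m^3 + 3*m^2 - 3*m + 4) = 72*m^5 - 57*m^4 - 69*m^3 + 53*m^2 - 30*m - 8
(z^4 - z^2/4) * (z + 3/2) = z^5 + 3*z^4/2 - z^3/4 - 3*z^2/8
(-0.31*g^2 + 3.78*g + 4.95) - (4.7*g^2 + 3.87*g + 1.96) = -5.01*g^2 - 0.0900000000000003*g + 2.99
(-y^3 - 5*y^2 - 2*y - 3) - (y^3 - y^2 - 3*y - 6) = -2*y^3 - 4*y^2 + y + 3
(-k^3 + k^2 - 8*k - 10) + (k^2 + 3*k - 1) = -k^3 + 2*k^2 - 5*k - 11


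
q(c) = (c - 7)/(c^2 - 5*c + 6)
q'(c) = (5 - 2*c)*(c - 7)/(c^2 - 5*c + 6)^2 + 1/(c^2 - 5*c + 6) = (c^2 - 5*c - (c - 7)*(2*c - 5) + 6)/(c^2 - 5*c + 6)^2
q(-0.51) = -0.85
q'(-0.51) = -0.47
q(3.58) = -3.73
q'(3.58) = 9.89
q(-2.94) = -0.34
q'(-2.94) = -0.09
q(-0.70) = -0.77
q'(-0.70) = -0.39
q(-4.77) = -0.22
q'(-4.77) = -0.04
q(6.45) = -0.04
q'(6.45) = 0.08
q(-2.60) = -0.37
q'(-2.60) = -0.11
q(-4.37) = -0.24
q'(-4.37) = -0.05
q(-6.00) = -0.18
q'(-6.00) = -0.03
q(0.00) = -1.17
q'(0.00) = -0.81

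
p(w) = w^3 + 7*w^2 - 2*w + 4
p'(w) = 3*w^2 + 14*w - 2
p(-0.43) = 6.07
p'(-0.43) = -7.47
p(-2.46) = 36.39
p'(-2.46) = -18.29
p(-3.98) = 59.80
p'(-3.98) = -10.20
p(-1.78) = 24.10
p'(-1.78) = -17.41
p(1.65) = 24.25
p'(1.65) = 29.27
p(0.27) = 3.99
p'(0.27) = 2.00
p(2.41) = 53.83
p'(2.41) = 49.16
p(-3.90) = 58.95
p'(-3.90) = -10.97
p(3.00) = 88.00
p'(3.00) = 67.00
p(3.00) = 88.00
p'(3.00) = 67.00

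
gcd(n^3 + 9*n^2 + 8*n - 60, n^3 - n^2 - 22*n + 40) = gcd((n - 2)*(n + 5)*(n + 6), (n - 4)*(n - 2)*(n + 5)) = n^2 + 3*n - 10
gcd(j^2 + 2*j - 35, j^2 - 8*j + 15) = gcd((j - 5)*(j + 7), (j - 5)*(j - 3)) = j - 5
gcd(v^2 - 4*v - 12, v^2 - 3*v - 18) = v - 6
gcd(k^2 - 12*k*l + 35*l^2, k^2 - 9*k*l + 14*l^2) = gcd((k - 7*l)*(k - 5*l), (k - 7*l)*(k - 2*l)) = k - 7*l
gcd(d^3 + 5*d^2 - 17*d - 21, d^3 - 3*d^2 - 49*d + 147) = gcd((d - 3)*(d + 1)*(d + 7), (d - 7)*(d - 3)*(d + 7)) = d^2 + 4*d - 21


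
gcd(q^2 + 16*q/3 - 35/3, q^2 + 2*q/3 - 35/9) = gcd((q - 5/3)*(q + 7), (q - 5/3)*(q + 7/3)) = q - 5/3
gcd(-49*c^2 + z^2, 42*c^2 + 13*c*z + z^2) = 7*c + z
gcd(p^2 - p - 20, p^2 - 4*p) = 1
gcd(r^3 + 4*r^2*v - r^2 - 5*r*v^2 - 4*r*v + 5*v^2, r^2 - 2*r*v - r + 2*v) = r - 1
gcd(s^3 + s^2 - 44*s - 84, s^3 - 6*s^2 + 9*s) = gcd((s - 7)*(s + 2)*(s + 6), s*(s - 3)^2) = 1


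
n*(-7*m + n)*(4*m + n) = -28*m^2*n - 3*m*n^2 + n^3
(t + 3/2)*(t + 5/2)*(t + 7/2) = t^3 + 15*t^2/2 + 71*t/4 + 105/8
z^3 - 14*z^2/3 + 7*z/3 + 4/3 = (z - 4)*(z - 1)*(z + 1/3)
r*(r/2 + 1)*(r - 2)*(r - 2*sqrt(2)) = r^4/2 - sqrt(2)*r^3 - 2*r^2 + 4*sqrt(2)*r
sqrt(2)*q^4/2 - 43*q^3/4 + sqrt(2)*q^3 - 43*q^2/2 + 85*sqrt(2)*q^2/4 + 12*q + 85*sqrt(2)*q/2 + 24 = (q/2 + 1)*(q - 8*sqrt(2))*(q - 3*sqrt(2))*(sqrt(2)*q + 1/2)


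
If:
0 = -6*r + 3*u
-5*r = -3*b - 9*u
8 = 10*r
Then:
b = -52/15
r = 4/5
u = 8/5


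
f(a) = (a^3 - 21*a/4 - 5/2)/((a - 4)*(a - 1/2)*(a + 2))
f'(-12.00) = -0.01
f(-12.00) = 0.83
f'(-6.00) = -0.03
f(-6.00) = 0.72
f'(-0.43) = -0.76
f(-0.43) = -0.05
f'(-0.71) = -0.48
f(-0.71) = 0.12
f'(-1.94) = -0.15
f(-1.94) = 0.44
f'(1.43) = -0.95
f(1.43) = 0.86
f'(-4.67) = -0.05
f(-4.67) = 0.67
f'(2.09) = -0.75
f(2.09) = 0.35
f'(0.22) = -7.42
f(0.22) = -1.55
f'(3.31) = -4.12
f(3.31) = -1.59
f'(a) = (3*a^2 - 21/4)/((a - 4)*(a - 1/2)*(a + 2)) - (a^3 - 21*a/4 - 5/2)/((a - 4)*(a - 1/2)*(a + 2)^2) - (a^3 - 21*a/4 - 5/2)/((a - 4)*(a - 1/2)^2*(a + 2)) - (a^3 - 21*a/4 - 5/2)/((a - 4)^2*(a - 1/2)*(a + 2))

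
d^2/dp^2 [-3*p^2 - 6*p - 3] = -6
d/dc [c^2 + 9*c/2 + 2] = 2*c + 9/2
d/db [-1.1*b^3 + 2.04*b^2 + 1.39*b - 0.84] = -3.3*b^2 + 4.08*b + 1.39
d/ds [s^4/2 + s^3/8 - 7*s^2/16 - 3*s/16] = 2*s^3 + 3*s^2/8 - 7*s/8 - 3/16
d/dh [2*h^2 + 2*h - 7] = 4*h + 2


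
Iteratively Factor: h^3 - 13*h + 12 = (h - 3)*(h^2 + 3*h - 4) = (h - 3)*(h + 4)*(h - 1)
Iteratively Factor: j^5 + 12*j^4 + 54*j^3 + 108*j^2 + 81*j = (j + 3)*(j^4 + 9*j^3 + 27*j^2 + 27*j) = (j + 3)^2*(j^3 + 6*j^2 + 9*j) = j*(j + 3)^2*(j^2 + 6*j + 9) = j*(j + 3)^3*(j + 3)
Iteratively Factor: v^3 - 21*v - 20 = (v + 1)*(v^2 - v - 20) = (v - 5)*(v + 1)*(v + 4)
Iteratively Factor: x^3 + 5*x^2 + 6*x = (x + 2)*(x^2 + 3*x) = x*(x + 2)*(x + 3)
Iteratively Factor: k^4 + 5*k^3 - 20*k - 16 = (k + 4)*(k^3 + k^2 - 4*k - 4) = (k - 2)*(k + 4)*(k^2 + 3*k + 2) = (k - 2)*(k + 1)*(k + 4)*(k + 2)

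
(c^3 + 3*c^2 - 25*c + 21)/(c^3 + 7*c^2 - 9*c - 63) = (c - 1)/(c + 3)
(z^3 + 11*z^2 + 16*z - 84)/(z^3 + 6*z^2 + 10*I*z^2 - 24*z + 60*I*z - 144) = (z^2 + 5*z - 14)/(z^2 + 10*I*z - 24)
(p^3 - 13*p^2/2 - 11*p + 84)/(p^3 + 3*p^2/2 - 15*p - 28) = (p - 6)/(p + 2)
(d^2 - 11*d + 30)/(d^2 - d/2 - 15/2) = 2*(-d^2 + 11*d - 30)/(-2*d^2 + d + 15)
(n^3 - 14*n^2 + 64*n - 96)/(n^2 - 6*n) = n - 8 + 16/n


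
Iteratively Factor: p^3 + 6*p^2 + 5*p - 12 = (p + 3)*(p^2 + 3*p - 4) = (p - 1)*(p + 3)*(p + 4)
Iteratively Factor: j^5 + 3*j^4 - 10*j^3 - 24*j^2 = (j - 3)*(j^4 + 6*j^3 + 8*j^2) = j*(j - 3)*(j^3 + 6*j^2 + 8*j) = j*(j - 3)*(j + 4)*(j^2 + 2*j) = j*(j - 3)*(j + 2)*(j + 4)*(j)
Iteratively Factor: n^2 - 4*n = (n - 4)*(n)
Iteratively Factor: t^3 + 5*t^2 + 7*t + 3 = (t + 1)*(t^2 + 4*t + 3) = (t + 1)*(t + 3)*(t + 1)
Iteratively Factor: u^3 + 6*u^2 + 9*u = (u)*(u^2 + 6*u + 9) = u*(u + 3)*(u + 3)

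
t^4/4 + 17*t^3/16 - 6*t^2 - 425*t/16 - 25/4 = (t/4 + 1)*(t - 5)*(t + 1/4)*(t + 5)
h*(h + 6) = h^2 + 6*h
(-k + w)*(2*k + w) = -2*k^2 + k*w + w^2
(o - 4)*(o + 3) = o^2 - o - 12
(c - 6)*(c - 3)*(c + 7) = c^3 - 2*c^2 - 45*c + 126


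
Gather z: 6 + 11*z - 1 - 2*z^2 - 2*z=-2*z^2 + 9*z + 5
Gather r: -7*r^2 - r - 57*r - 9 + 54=-7*r^2 - 58*r + 45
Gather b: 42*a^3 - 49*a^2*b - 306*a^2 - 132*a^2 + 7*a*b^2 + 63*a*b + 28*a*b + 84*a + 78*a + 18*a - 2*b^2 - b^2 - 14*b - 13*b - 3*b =42*a^3 - 438*a^2 + 180*a + b^2*(7*a - 3) + b*(-49*a^2 + 91*a - 30)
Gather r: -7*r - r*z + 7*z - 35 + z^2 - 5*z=r*(-z - 7) + z^2 + 2*z - 35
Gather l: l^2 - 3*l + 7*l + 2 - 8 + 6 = l^2 + 4*l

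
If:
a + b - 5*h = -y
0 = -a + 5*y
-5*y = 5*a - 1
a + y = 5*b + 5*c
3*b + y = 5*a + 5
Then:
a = 1/6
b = 29/15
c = -142/75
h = 32/75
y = 1/30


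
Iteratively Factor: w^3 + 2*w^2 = (w + 2)*(w^2) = w*(w + 2)*(w)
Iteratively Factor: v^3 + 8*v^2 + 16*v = (v + 4)*(v^2 + 4*v) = v*(v + 4)*(v + 4)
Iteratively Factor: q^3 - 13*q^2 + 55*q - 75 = (q - 3)*(q^2 - 10*q + 25) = (q - 5)*(q - 3)*(q - 5)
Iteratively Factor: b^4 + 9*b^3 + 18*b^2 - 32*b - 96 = (b + 4)*(b^3 + 5*b^2 - 2*b - 24) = (b + 4)^2*(b^2 + b - 6) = (b + 3)*(b + 4)^2*(b - 2)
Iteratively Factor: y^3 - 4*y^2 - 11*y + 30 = (y - 5)*(y^2 + y - 6) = (y - 5)*(y - 2)*(y + 3)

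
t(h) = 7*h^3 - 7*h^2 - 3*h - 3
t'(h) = 21*h^2 - 14*h - 3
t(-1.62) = -46.27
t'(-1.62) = 74.79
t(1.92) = 14.98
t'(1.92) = 47.53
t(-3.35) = -334.68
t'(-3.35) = 279.57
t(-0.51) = -4.22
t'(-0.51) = 9.60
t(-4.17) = -619.79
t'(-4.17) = 420.55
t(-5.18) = -1148.23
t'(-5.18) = 633.00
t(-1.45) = -34.71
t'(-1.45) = 61.45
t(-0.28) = -2.86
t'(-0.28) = 2.57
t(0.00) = -3.00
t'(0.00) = -3.00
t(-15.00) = -25158.00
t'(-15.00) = 4932.00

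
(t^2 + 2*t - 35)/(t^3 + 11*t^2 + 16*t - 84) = (t - 5)/(t^2 + 4*t - 12)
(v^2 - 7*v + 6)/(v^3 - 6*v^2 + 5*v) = (v - 6)/(v*(v - 5))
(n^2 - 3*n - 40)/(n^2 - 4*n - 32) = (n + 5)/(n + 4)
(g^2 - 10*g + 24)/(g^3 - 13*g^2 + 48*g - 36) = (g - 4)/(g^2 - 7*g + 6)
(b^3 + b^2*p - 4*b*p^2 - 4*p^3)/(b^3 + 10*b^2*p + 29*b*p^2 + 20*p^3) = (b^2 - 4*p^2)/(b^2 + 9*b*p + 20*p^2)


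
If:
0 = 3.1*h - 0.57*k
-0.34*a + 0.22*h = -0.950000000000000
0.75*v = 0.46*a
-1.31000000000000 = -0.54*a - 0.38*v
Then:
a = 1.69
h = -1.70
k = -9.24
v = 1.04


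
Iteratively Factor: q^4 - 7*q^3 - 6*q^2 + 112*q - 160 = (q + 4)*(q^3 - 11*q^2 + 38*q - 40) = (q - 5)*(q + 4)*(q^2 - 6*q + 8) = (q - 5)*(q - 2)*(q + 4)*(q - 4)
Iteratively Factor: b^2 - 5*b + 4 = (b - 4)*(b - 1)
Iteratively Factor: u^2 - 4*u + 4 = (u - 2)*(u - 2)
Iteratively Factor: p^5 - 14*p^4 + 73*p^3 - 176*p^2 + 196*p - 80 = (p - 1)*(p^4 - 13*p^3 + 60*p^2 - 116*p + 80) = (p - 2)*(p - 1)*(p^3 - 11*p^2 + 38*p - 40) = (p - 5)*(p - 2)*(p - 1)*(p^2 - 6*p + 8) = (p - 5)*(p - 4)*(p - 2)*(p - 1)*(p - 2)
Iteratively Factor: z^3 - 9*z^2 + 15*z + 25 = (z - 5)*(z^2 - 4*z - 5) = (z - 5)*(z + 1)*(z - 5)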